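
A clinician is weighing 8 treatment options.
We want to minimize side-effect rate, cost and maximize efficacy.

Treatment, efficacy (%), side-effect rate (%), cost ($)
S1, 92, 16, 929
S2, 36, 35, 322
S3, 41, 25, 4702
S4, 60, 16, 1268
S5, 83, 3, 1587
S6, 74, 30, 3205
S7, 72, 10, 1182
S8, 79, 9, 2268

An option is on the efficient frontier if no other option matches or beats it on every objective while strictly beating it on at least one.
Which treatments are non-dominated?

S1, S2, S5, S7

S1: not dominated (best efficacy).
S2: not dominated (best cost).
S3: dominated by S1 (efficacy 92≥41, side-effect rate 16≤25, cost 929≤4702).
S4: dominated by S1 (efficacy 92≥60, side-effect rate 16≤16, cost 929≤1268).
S5: not dominated (best side-effect rate).
S6: dominated by S1 (efficacy 92≥74, side-effect rate 16≤30, cost 929≤3205).
S7: not dominated.
S8: dominated by S5 (efficacy 83≥79, side-effect rate 3≤9, cost 1587≤2268).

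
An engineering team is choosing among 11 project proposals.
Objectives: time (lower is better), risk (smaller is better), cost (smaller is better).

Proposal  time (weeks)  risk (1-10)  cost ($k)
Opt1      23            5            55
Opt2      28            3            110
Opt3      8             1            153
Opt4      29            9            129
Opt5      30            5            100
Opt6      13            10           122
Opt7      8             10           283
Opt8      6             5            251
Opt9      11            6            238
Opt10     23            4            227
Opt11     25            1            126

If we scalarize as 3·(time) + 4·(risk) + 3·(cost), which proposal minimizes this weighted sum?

Opt1: 3·23 + 4·5 + 3·55 = 254
Opt2: 3·28 + 4·3 + 3·110 = 426
Opt3: 3·8 + 4·1 + 3·153 = 487
Opt4: 3·29 + 4·9 + 3·129 = 510
Opt5: 3·30 + 4·5 + 3·100 = 410
Opt6: 3·13 + 4·10 + 3·122 = 445
Opt7: 3·8 + 4·10 + 3·283 = 913
Opt8: 3·6 + 4·5 + 3·251 = 791
Opt9: 3·11 + 4·6 + 3·238 = 771
Opt10: 3·23 + 4·4 + 3·227 = 766
Opt11: 3·25 + 4·1 + 3·126 = 457
Lowest: Opt1 at 254.

Opt1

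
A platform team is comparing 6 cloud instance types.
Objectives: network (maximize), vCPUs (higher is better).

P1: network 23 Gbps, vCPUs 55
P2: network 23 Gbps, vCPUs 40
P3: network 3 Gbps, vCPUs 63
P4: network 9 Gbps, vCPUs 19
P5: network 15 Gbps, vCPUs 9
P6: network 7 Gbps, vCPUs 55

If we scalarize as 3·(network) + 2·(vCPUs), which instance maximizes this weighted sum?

P1: 3·23 + 2·55 = 179
P2: 3·23 + 2·40 = 149
P3: 3·3 + 2·63 = 135
P4: 3·9 + 2·19 = 65
P5: 3·15 + 2·9 = 63
P6: 3·7 + 2·55 = 131
Highest: P1 at 179.

P1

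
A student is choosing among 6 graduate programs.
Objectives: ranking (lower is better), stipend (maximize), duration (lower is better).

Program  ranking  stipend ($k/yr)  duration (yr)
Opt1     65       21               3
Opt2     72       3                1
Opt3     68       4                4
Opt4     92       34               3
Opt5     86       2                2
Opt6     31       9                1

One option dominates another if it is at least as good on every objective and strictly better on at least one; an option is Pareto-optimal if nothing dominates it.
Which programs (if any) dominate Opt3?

Opt1: ranking 65≤68, stipend 21≥4, duration 3≤4 — dominates Opt3.
Opt6: ranking 31≤68, stipend 9≥4, duration 1≤4 — dominates Opt3.
Others (Opt2, Opt4, Opt5) are each worse than Opt3 on at least one objective.

Opt1, Opt6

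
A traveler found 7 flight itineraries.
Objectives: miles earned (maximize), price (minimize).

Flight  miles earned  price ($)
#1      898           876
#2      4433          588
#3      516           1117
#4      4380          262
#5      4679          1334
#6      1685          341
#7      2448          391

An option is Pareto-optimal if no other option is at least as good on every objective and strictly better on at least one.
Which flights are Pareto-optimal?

#1: dominated by #2 (miles earned 4433≥898, price 588≤876).
#2: not dominated.
#3: dominated by #1 (miles earned 898≥516, price 876≤1117).
#4: not dominated (best price).
#5: not dominated (best miles earned).
#6: dominated by #4 (miles earned 4380≥1685, price 262≤341).
#7: dominated by #4 (miles earned 4380≥2448, price 262≤391).

#2, #4, #5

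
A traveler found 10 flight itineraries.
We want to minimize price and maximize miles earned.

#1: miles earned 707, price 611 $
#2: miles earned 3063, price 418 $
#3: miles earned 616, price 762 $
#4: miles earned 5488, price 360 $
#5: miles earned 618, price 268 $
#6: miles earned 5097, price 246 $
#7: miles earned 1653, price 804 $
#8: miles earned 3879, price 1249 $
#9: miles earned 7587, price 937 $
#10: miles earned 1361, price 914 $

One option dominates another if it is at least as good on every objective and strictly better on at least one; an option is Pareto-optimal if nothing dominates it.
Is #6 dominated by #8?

#8 vs #6: #8 is worse on miles earned (3879 vs 5097), so it does not dominate #6.

No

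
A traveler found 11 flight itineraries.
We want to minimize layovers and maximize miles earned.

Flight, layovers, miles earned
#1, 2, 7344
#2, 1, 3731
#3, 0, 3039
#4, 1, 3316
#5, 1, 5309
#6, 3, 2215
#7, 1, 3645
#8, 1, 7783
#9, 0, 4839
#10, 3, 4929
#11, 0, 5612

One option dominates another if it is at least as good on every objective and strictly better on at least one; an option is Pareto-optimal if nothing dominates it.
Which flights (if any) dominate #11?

#1: worse on layovers (2 vs 0).
#2: worse on layovers (1 vs 0).
#3: worse on miles earned (3039 vs 5612).
#4: worse on layovers (1 vs 0).
#5: worse on layovers (1 vs 0).
#6: worse on layovers (3 vs 0).
#7: worse on layovers (1 vs 0).
#8: worse on layovers (1 vs 0).
#9: worse on miles earned (4839 vs 5612).
#10: worse on layovers (3 vs 0).
No option dominates #11.

none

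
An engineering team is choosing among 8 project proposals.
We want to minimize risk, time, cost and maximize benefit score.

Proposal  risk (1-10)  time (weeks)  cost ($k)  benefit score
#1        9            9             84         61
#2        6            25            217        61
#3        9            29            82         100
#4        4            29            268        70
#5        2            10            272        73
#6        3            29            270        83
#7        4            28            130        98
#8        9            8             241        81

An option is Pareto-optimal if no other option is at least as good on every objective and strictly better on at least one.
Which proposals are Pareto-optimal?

#1, #2, #3, #5, #6, #7, #8

#1: not dominated.
#2: not dominated.
#3: not dominated (best cost).
#4: dominated by #7 (risk 4≤4, time 28≤29, cost 130≤268, benefit score 98≥70).
#5: not dominated (best risk).
#6: not dominated.
#7: not dominated.
#8: not dominated (best time).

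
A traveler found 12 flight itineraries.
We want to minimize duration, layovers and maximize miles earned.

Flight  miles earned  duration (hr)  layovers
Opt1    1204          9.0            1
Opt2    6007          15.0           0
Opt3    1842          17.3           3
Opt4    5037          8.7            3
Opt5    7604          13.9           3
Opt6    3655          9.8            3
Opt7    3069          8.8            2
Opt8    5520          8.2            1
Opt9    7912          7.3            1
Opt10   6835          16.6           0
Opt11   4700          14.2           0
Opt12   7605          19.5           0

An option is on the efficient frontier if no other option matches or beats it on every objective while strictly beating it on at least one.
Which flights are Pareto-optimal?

Opt2, Opt9, Opt10, Opt11, Opt12

Opt1: dominated by Opt8 (miles earned 5520≥1204, duration 8.2≤9.0, layovers 1≤1).
Opt2: not dominated.
Opt3: dominated by Opt2 (miles earned 6007≥1842, duration 15.0≤17.3, layovers 0≤3).
Opt4: dominated by Opt8 (miles earned 5520≥5037, duration 8.2≤8.7, layovers 1≤3).
Opt5: dominated by Opt9 (miles earned 7912≥7604, duration 7.3≤13.9, layovers 1≤3).
Opt6: dominated by Opt4 (miles earned 5037≥3655, duration 8.7≤9.8, layovers 3≤3).
Opt7: dominated by Opt8 (miles earned 5520≥3069, duration 8.2≤8.8, layovers 1≤2).
Opt8: dominated by Opt9 (miles earned 7912≥5520, duration 7.3≤8.2, layovers 1≤1).
Opt9: not dominated (best miles earned).
Opt10: not dominated.
Opt11: not dominated.
Opt12: not dominated.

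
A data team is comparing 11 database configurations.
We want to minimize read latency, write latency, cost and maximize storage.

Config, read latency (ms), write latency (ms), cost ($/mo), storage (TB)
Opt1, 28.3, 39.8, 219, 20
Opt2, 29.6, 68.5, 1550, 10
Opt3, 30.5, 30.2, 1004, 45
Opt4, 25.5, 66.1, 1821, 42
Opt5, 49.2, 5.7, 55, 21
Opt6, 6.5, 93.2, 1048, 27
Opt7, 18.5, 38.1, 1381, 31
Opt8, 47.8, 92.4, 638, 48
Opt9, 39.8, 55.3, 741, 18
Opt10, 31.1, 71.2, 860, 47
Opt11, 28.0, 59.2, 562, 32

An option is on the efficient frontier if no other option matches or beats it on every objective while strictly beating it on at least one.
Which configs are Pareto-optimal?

Opt1, Opt3, Opt4, Opt5, Opt6, Opt7, Opt8, Opt10, Opt11

Opt1: not dominated.
Opt2: dominated by Opt1 (read latency 28.3≤29.6, write latency 39.8≤68.5, cost 219≤1550, storage 20≥10).
Opt3: not dominated.
Opt4: not dominated.
Opt5: not dominated (best write latency).
Opt6: not dominated (best read latency).
Opt7: not dominated.
Opt8: not dominated (best storage).
Opt9: dominated by Opt1 (read latency 28.3≤39.8, write latency 39.8≤55.3, cost 219≤741, storage 20≥18).
Opt10: not dominated.
Opt11: not dominated.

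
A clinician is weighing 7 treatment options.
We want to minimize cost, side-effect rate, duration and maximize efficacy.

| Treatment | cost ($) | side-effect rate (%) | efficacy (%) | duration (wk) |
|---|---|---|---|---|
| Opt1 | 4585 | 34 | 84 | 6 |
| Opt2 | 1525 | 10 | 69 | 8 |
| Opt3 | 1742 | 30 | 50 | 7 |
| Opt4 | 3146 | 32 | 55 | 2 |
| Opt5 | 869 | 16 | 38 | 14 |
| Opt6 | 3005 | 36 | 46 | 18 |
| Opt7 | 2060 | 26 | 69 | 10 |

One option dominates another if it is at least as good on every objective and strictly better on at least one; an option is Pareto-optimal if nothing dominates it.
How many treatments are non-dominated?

Opt1: not dominated (best efficacy).
Opt2: not dominated (best side-effect rate).
Opt3: not dominated.
Opt4: not dominated (best duration).
Opt5: not dominated (best cost).
Opt6: dominated by Opt2 (cost 1525≤3005, side-effect rate 10≤36, efficacy 69≥46, duration 8≤18).
Opt7: dominated by Opt2 (cost 1525≤2060, side-effect rate 10≤26, efficacy 69≥69, duration 8≤10).
Pareto-optimal: Opt1, Opt2, Opt3, Opt4, Opt5 → 5.

5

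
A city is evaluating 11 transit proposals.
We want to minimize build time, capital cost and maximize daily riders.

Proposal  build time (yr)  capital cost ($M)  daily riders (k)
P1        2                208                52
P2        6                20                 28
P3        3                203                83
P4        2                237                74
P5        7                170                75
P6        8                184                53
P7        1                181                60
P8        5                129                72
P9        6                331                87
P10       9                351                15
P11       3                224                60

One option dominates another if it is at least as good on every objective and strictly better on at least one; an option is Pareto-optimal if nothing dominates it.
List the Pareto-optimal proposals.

P2, P3, P4, P5, P7, P8, P9

P1: dominated by P7 (build time 1≤2, capital cost 181≤208, daily riders 60≥52).
P2: not dominated (best capital cost).
P3: not dominated.
P4: not dominated.
P5: not dominated.
P6: dominated by P5 (build time 7≤8, capital cost 170≤184, daily riders 75≥53).
P7: not dominated (best build time).
P8: not dominated.
P9: not dominated (best daily riders).
P10: dominated by P1 (build time 2≤9, capital cost 208≤351, daily riders 52≥15).
P11: dominated by P3 (build time 3≤3, capital cost 203≤224, daily riders 83≥60).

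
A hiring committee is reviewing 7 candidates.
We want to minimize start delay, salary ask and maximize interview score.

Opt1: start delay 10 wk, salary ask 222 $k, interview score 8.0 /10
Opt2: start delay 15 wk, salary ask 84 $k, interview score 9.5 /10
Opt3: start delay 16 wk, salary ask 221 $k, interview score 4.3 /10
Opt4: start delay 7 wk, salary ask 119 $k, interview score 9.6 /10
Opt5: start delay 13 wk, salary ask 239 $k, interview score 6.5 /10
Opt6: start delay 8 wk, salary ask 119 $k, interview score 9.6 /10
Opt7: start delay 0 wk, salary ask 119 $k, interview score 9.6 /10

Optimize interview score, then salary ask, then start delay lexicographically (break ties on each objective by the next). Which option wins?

Opt7

First maximize interview score: best is 9.6, kept {Opt4, Opt6, Opt7}.
Then minimize salary ask: best is 119, kept {Opt4, Opt6, Opt7}.
Then minimize start delay: best is 0, kept {Opt7}.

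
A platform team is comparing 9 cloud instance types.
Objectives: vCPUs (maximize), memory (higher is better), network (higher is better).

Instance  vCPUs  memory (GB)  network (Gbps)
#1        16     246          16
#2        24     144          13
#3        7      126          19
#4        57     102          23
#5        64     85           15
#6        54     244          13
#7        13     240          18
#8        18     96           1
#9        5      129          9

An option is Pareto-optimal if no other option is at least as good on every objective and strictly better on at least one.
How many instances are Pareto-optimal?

6

#1: not dominated (best memory).
#2: dominated by #6 (vCPUs 54≥24, memory 244≥144, network 13≥13).
#3: not dominated.
#4: not dominated (best network).
#5: not dominated (best vCPUs).
#6: not dominated.
#7: not dominated.
#8: dominated by #2 (vCPUs 24≥18, memory 144≥96, network 13≥1).
#9: dominated by #1 (vCPUs 16≥5, memory 246≥129, network 16≥9).
Pareto-optimal: #1, #3, #4, #5, #6, #7 → 6.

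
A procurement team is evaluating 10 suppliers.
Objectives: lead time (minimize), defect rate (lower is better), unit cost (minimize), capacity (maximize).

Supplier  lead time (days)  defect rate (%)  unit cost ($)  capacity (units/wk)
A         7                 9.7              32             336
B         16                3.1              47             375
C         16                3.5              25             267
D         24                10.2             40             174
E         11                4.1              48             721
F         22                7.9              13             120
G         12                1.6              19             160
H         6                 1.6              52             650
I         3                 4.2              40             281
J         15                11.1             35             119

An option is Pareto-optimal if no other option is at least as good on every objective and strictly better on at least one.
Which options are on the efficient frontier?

A, B, C, E, F, G, H, I

A: not dominated.
B: not dominated.
C: not dominated.
D: dominated by A (lead time 7≤24, defect rate 9.7≤10.2, unit cost 32≤40, capacity 336≥174).
E: not dominated (best capacity).
F: not dominated (best unit cost).
G: not dominated.
H: not dominated.
I: not dominated (best lead time).
J: dominated by A (lead time 7≤15, defect rate 9.7≤11.1, unit cost 32≤35, capacity 336≥119).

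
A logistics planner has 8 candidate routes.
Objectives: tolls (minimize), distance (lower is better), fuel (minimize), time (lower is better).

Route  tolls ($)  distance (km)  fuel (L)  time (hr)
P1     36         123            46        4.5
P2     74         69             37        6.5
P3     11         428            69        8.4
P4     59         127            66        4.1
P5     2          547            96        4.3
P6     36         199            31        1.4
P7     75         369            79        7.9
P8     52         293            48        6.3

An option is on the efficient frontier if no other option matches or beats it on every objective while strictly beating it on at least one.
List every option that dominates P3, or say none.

P1: worse on tolls (36 vs 11).
P2: worse on tolls (74 vs 11).
P4: worse on tolls (59 vs 11).
P5: worse on distance (547 vs 428).
P6: worse on tolls (36 vs 11).
P7: worse on tolls (75 vs 11).
P8: worse on tolls (52 vs 11).
No option dominates P3.

none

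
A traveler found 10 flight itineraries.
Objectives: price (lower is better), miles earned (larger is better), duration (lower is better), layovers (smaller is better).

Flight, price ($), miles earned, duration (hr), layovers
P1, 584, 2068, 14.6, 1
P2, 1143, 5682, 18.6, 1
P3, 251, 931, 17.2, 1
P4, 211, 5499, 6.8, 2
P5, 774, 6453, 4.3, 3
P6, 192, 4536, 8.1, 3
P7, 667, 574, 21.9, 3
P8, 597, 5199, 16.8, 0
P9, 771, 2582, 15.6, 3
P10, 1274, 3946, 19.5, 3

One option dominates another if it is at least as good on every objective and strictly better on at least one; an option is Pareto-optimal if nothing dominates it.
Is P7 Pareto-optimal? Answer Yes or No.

P1 vs P7: price 584≤667, miles earned 2068≥574, duration 14.6≤21.9, layovers 1≤3 — P1 is at least as good on every objective and strictly better on at least one, so P1 dominates P7.

No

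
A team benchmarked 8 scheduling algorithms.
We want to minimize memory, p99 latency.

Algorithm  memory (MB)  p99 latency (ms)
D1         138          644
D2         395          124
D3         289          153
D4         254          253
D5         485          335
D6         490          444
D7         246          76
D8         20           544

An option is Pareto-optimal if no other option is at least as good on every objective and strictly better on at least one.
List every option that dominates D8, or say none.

D1: worse on memory (138 vs 20).
D2: worse on memory (395 vs 20).
D3: worse on memory (289 vs 20).
D4: worse on memory (254 vs 20).
D5: worse on memory (485 vs 20).
D6: worse on memory (490 vs 20).
D7: worse on memory (246 vs 20).
No option dominates D8.

none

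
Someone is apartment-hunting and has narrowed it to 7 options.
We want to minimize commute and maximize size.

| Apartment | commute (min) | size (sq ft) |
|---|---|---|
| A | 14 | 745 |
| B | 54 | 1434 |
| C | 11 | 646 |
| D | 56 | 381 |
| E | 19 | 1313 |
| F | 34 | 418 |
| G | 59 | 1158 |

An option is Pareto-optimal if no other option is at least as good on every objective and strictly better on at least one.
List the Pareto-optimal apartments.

A: not dominated.
B: not dominated (best size).
C: not dominated (best commute).
D: dominated by A (commute 14≤56, size 745≥381).
E: not dominated.
F: dominated by A (commute 14≤34, size 745≥418).
G: dominated by B (commute 54≤59, size 1434≥1158).

A, B, C, E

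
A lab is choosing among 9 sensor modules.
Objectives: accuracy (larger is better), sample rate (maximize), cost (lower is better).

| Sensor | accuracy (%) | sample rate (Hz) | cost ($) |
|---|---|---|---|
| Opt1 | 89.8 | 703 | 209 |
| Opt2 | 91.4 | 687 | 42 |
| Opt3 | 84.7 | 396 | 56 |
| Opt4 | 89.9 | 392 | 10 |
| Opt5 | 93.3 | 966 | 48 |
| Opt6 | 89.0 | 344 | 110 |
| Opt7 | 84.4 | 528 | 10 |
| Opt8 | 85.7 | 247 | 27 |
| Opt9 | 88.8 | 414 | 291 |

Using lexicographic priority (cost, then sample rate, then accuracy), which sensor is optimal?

Opt7

First minimize cost: best is 10, kept {Opt4, Opt7}.
Then maximize sample rate: best is 528, kept {Opt7}.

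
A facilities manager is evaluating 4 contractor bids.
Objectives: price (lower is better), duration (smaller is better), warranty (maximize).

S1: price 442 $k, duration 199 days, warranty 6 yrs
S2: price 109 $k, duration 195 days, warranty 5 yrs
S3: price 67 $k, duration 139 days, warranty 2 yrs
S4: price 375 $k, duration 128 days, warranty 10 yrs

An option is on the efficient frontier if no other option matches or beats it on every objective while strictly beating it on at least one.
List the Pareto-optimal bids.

S2, S3, S4

S1: dominated by S4 (price 375≤442, duration 128≤199, warranty 10≥6).
S2: not dominated.
S3: not dominated (best price).
S4: not dominated (best duration).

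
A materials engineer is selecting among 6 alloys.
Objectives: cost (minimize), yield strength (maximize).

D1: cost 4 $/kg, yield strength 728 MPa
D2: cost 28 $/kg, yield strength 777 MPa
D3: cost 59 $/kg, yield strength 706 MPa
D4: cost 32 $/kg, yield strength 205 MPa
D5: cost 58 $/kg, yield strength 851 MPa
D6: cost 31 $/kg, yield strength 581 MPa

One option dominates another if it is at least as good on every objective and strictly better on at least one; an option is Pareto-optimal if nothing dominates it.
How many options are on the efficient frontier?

3

D1: not dominated (best cost).
D2: not dominated.
D3: dominated by D1 (cost 4≤59, yield strength 728≥706).
D4: dominated by D1 (cost 4≤32, yield strength 728≥205).
D5: not dominated (best yield strength).
D6: dominated by D1 (cost 4≤31, yield strength 728≥581).
Pareto-optimal: D1, D2, D5 → 3.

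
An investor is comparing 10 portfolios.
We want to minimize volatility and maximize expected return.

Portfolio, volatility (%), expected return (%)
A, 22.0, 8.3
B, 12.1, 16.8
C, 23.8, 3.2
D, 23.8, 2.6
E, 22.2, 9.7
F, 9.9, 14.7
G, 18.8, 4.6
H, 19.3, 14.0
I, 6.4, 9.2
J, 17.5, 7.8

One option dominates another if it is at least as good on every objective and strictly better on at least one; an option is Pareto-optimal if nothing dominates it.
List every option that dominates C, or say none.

A, B, E, F, G, H, I, J

A: volatility 22.0≤23.8, expected return 8.3≥3.2 — dominates C.
B: volatility 12.1≤23.8, expected return 16.8≥3.2 — dominates C.
E: volatility 22.2≤23.8, expected return 9.7≥3.2 — dominates C.
F: volatility 9.9≤23.8, expected return 14.7≥3.2 — dominates C.
G: volatility 18.8≤23.8, expected return 4.6≥3.2 — dominates C.
H: volatility 19.3≤23.8, expected return 14.0≥3.2 — dominates C.
I: volatility 6.4≤23.8, expected return 9.2≥3.2 — dominates C.
J: volatility 17.5≤23.8, expected return 7.8≥3.2 — dominates C.
Others (D) are each worse than C on at least one objective.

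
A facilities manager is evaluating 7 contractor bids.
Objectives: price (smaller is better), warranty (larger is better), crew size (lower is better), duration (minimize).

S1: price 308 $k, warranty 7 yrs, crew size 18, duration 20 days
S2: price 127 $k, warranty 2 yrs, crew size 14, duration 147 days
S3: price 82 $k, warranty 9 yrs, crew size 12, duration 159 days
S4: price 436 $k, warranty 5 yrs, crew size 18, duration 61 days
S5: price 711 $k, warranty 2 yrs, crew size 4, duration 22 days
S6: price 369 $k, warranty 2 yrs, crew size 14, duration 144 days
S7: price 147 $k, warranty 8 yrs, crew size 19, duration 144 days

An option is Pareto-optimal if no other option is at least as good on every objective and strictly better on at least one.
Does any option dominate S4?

S1 vs S4: price 308≤436, warranty 7≥5, crew size 18≤18, duration 20≤61 — S1 is at least as good on every objective and strictly better on at least one, so S1 dominates S4.

Yes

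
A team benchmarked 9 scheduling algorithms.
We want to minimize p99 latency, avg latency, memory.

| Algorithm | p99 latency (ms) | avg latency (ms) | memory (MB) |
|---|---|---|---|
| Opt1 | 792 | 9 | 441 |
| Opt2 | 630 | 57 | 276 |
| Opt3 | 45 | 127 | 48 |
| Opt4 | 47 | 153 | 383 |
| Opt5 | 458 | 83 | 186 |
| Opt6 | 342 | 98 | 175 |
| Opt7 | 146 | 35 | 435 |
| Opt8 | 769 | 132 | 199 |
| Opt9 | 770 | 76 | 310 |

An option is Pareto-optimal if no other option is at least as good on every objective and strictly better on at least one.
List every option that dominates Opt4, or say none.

Opt3: p99 latency 45≤47, avg latency 127≤153, memory 48≤383 — dominates Opt4.
Others (Opt1, Opt2, Opt5, Opt6, Opt7, Opt8, Opt9) are each worse than Opt4 on at least one objective.

Opt3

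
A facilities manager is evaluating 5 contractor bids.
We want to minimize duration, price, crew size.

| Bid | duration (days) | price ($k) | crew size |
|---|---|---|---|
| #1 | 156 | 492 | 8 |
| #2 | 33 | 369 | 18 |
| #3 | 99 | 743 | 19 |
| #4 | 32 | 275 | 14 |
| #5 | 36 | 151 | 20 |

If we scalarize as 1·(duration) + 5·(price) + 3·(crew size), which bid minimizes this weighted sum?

#5

#1: 1·156 + 5·492 + 3·8 = 2640
#2: 1·33 + 5·369 + 3·18 = 1932
#3: 1·99 + 5·743 + 3·19 = 3871
#4: 1·32 + 5·275 + 3·14 = 1449
#5: 1·36 + 5·151 + 3·20 = 851
Lowest: #5 at 851.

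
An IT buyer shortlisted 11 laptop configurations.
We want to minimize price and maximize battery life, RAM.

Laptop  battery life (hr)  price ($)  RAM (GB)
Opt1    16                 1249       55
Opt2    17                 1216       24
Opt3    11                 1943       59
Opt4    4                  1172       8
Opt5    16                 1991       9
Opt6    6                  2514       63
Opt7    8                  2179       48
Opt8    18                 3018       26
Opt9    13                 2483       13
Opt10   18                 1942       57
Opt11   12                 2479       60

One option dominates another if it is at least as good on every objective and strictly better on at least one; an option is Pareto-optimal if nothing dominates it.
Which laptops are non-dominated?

Opt1: not dominated.
Opt2: not dominated.
Opt3: not dominated.
Opt4: not dominated (best price).
Opt5: dominated by Opt1 (battery life 16≥16, price 1249≤1991, RAM 55≥9).
Opt6: not dominated (best RAM).
Opt7: dominated by Opt1 (battery life 16≥8, price 1249≤2179, RAM 55≥48).
Opt8: dominated by Opt10 (battery life 18≥18, price 1942≤3018, RAM 57≥26).
Opt9: dominated by Opt1 (battery life 16≥13, price 1249≤2483, RAM 55≥13).
Opt10: not dominated.
Opt11: not dominated.

Opt1, Opt2, Opt3, Opt4, Opt6, Opt10, Opt11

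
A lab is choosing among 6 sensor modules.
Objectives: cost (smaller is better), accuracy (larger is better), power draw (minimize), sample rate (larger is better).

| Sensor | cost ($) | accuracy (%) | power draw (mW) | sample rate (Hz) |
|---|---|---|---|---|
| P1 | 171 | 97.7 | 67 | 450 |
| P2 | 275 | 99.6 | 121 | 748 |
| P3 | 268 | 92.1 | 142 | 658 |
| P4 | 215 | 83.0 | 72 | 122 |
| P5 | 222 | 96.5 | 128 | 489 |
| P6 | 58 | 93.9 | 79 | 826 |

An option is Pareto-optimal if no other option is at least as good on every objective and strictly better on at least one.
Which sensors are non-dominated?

P1: not dominated (best power draw).
P2: not dominated (best accuracy).
P3: dominated by P6 (cost 58≤268, accuracy 93.9≥92.1, power draw 79≤142, sample rate 826≥658).
P4: dominated by P1 (cost 171≤215, accuracy 97.7≥83.0, power draw 67≤72, sample rate 450≥122).
P5: not dominated.
P6: not dominated (best cost).

P1, P2, P5, P6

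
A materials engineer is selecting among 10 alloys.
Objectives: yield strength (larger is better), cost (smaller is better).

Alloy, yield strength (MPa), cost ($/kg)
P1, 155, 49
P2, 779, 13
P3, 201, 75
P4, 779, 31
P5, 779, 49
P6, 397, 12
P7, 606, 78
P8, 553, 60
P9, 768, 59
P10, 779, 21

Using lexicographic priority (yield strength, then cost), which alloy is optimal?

First maximize yield strength: best is 779, kept {P2, P4, P5, P10}.
Then minimize cost: best is 13, kept {P2}.

P2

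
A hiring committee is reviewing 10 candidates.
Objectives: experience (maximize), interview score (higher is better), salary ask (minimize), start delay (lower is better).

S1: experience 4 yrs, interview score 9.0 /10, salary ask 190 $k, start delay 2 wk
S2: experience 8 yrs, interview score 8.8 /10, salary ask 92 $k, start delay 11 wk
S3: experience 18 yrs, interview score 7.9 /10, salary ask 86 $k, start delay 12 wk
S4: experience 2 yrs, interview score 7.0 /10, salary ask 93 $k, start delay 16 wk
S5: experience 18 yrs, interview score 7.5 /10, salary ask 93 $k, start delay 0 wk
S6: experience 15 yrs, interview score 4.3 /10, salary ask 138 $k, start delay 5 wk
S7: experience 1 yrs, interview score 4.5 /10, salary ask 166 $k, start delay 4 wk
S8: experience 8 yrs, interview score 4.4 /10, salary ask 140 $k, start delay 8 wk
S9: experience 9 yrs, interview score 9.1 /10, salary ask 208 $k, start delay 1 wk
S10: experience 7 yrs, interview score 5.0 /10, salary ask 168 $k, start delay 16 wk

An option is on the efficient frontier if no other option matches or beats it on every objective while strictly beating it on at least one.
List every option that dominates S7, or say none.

S5: experience 18≥1, interview score 7.5≥4.5, salary ask 93≤166, start delay 0≤4 — dominates S7.
Others (S1, S2, S3, S4, S6, S8, S9, S10) are each worse than S7 on at least one objective.

S5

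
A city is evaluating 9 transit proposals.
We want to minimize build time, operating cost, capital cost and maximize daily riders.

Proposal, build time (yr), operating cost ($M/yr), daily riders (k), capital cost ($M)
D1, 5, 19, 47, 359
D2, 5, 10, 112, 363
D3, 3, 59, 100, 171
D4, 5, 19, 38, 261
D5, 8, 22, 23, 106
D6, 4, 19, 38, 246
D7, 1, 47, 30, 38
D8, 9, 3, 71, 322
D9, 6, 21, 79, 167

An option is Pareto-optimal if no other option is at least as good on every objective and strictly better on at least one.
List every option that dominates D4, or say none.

D6: build time 4≤5, operating cost 19≤19, daily riders 38≥38, capital cost 246≤261 — dominates D4.
Others (D1, D2, D3, D5, D7, D8, D9) are each worse than D4 on at least one objective.

D6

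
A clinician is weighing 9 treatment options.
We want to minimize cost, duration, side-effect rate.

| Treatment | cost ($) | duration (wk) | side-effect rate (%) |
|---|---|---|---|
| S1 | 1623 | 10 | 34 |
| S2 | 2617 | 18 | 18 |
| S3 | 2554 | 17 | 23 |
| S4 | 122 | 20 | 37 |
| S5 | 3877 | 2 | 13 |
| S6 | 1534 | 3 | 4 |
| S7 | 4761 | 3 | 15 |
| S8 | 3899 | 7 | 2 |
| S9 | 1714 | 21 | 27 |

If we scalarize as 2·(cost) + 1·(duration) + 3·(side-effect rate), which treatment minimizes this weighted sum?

S4

S1: 2·1623 + 1·10 + 3·34 = 3358
S2: 2·2617 + 1·18 + 3·18 = 5306
S3: 2·2554 + 1·17 + 3·23 = 5194
S4: 2·122 + 1·20 + 3·37 = 375
S5: 2·3877 + 1·2 + 3·13 = 7795
S6: 2·1534 + 1·3 + 3·4 = 3083
S7: 2·4761 + 1·3 + 3·15 = 9570
S8: 2·3899 + 1·7 + 3·2 = 7811
S9: 2·1714 + 1·21 + 3·27 = 3530
Lowest: S4 at 375.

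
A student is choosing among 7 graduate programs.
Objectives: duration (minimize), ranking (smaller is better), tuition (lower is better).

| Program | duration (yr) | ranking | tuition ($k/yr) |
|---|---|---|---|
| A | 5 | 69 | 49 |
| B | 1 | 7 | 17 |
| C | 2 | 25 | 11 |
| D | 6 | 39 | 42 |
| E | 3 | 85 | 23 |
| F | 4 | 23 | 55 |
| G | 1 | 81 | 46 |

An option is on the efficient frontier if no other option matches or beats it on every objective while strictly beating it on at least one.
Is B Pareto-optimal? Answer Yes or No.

Yes

A: worse on duration (5 vs 1).
C: worse on duration (2 vs 1).
D: worse on duration (6 vs 1).
E: worse on duration (3 vs 1).
F: worse on duration (4 vs 1).
G: worse on ranking (81 vs 7).
No option is at least as good as B on every objective and strictly better on one.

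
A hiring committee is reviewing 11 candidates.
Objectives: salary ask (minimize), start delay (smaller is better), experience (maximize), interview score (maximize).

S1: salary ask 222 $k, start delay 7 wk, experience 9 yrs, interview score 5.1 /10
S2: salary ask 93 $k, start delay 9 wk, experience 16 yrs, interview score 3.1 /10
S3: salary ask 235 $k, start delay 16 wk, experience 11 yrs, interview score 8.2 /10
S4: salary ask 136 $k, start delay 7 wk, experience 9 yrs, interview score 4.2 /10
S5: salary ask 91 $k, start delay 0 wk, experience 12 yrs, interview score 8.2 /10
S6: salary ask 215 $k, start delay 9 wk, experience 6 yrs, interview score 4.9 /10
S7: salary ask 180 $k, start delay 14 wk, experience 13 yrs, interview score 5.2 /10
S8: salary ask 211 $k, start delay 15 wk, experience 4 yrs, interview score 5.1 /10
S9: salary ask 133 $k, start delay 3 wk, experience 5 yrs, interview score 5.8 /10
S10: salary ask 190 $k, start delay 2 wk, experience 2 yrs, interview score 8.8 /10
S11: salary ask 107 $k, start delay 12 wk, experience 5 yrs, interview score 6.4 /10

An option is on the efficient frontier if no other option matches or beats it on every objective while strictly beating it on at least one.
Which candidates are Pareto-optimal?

S2, S5, S7, S10

S1: dominated by S5 (salary ask 91≤222, start delay 0≤7, experience 12≥9, interview score 8.2≥5.1).
S2: not dominated (best experience).
S3: dominated by S5 (salary ask 91≤235, start delay 0≤16, experience 12≥11, interview score 8.2≥8.2).
S4: dominated by S5 (salary ask 91≤136, start delay 0≤7, experience 12≥9, interview score 8.2≥4.2).
S5: not dominated (best salary ask).
S6: dominated by S5 (salary ask 91≤215, start delay 0≤9, experience 12≥6, interview score 8.2≥4.9).
S7: not dominated.
S8: dominated by S5 (salary ask 91≤211, start delay 0≤15, experience 12≥4, interview score 8.2≥5.1).
S9: dominated by S5 (salary ask 91≤133, start delay 0≤3, experience 12≥5, interview score 8.2≥5.8).
S10: not dominated (best interview score).
S11: dominated by S5 (salary ask 91≤107, start delay 0≤12, experience 12≥5, interview score 8.2≥6.4).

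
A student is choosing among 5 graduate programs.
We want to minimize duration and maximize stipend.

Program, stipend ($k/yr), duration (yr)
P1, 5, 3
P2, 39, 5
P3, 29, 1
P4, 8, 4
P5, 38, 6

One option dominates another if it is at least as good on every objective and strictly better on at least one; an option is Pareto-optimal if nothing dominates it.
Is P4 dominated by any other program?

P3 vs P4: stipend 29≥8, duration 1≤4 — P3 is at least as good on every objective and strictly better on at least one, so P3 dominates P4.

Yes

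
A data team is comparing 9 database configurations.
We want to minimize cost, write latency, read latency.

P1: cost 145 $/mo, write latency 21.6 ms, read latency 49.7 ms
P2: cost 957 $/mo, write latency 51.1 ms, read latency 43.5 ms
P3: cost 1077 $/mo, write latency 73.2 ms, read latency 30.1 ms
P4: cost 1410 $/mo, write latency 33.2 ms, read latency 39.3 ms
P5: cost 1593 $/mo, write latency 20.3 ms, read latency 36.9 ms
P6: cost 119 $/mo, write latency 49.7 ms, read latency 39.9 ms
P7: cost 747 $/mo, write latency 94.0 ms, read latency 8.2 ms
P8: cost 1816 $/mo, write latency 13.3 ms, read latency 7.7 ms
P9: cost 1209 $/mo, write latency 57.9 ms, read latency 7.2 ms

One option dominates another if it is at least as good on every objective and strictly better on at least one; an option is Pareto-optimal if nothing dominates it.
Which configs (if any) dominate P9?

none

P1: worse on read latency (49.7 vs 7.2).
P2: worse on read latency (43.5 vs 7.2).
P3: worse on write latency (73.2 vs 57.9).
P4: worse on cost (1410 vs 1209).
P5: worse on cost (1593 vs 1209).
P6: worse on read latency (39.9 vs 7.2).
P7: worse on write latency (94.0 vs 57.9).
P8: worse on cost (1816 vs 1209).
No option dominates P9.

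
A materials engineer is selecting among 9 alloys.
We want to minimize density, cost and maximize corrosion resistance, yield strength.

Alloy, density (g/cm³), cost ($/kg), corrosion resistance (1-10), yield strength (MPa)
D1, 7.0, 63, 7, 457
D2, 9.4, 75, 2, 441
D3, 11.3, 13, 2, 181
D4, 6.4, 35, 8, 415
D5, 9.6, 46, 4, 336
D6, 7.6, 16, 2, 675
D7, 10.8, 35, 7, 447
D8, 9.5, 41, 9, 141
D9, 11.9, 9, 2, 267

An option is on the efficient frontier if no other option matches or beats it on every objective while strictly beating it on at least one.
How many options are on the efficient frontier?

D1: not dominated.
D2: dominated by D1 (density 7.0≤9.4, cost 63≤75, corrosion resistance 7≥2, yield strength 457≥441).
D3: not dominated.
D4: not dominated (best density).
D5: dominated by D4 (density 6.4≤9.6, cost 35≤46, corrosion resistance 8≥4, yield strength 415≥336).
D6: not dominated (best yield strength).
D7: not dominated.
D8: not dominated (best corrosion resistance).
D9: not dominated (best cost).
Pareto-optimal: D1, D3, D4, D6, D7, D8, D9 → 7.

7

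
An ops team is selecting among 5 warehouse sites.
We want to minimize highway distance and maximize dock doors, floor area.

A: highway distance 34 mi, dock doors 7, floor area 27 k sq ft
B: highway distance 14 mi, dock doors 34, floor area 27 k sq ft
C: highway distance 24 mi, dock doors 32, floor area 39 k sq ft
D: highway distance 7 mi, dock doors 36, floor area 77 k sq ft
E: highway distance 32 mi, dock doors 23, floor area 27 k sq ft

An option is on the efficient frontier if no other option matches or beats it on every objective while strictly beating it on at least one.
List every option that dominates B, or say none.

D: highway distance 7≤14, dock doors 36≥34, floor area 77≥27 — dominates B.
Others (A, C, E) are each worse than B on at least one objective.

D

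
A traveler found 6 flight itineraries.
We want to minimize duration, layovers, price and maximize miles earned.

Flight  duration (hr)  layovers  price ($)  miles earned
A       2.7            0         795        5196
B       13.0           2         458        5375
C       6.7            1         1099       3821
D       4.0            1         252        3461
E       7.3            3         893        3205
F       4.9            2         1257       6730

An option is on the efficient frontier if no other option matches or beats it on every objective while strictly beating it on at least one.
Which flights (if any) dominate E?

A, D

A: duration 2.7≤7.3, layovers 0≤3, price 795≤893, miles earned 5196≥3205 — dominates E.
D: duration 4.0≤7.3, layovers 1≤3, price 252≤893, miles earned 3461≥3205 — dominates E.
Others (B, C, F) are each worse than E on at least one objective.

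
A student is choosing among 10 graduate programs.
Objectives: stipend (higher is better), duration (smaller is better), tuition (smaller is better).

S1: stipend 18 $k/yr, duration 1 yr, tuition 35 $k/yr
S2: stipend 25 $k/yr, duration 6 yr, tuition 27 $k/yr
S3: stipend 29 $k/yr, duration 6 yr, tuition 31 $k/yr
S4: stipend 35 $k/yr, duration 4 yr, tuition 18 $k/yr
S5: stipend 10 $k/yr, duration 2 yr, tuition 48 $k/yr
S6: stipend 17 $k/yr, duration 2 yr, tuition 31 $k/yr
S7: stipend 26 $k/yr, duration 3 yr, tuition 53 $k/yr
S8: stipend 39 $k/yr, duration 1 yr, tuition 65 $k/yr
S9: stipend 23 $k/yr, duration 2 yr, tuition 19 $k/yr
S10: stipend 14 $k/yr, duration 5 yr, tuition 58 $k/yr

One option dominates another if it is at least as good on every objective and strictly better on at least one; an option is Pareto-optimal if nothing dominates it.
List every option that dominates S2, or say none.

S4: stipend 35≥25, duration 4≤6, tuition 18≤27 — dominates S2.
Others (S1, S3, S5, S6, S7, S8, S9, S10) are each worse than S2 on at least one objective.

S4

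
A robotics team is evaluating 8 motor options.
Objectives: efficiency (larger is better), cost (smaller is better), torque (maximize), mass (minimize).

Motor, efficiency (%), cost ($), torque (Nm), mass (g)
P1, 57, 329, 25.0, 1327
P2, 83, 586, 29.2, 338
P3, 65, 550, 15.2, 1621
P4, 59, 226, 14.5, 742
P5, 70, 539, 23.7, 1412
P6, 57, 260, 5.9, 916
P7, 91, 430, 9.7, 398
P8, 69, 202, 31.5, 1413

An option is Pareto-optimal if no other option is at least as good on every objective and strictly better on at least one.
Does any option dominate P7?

No

P1: worse on efficiency (57 vs 91).
P2: worse on efficiency (83 vs 91).
P3: worse on efficiency (65 vs 91).
P4: worse on efficiency (59 vs 91).
P5: worse on efficiency (70 vs 91).
P6: worse on efficiency (57 vs 91).
P8: worse on efficiency (69 vs 91).
No option is at least as good as P7 on every objective and strictly better on one.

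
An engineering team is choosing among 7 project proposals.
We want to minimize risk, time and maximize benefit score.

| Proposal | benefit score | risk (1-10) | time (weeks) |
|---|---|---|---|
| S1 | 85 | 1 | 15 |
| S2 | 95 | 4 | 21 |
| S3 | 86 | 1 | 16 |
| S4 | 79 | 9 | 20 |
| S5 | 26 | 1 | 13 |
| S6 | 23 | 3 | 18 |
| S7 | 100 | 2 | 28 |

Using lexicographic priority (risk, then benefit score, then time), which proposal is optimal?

First minimize risk: best is 1, kept {S1, S3, S5}.
Then maximize benefit score: best is 86, kept {S3}.

S3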